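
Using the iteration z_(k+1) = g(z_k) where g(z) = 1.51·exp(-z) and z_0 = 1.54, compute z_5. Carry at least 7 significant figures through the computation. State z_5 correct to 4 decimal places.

0.6078

z_1 = g(1.540000) = 0.323715
z_2 = g(0.323715) = 1.092419
z_3 = g(1.092419) = 0.506460
z_4 = g(0.506460) = 0.909963
z_5 = g(0.909963) = 0.607834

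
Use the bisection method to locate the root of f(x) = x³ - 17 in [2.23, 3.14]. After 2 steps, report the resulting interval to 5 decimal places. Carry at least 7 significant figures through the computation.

f(2.230000) = -5.910433, f(3.140000) = 13.959144 (opposite signs)
step 1: m = 2.685000, f(m) = 2.356769 > 0 → root in [2.230000, 2.685000]
step 2: m = 2.457500, f(m) = -2.158405 < 0 → root in [2.457500, 2.685000]

[2.45750, 2.68500]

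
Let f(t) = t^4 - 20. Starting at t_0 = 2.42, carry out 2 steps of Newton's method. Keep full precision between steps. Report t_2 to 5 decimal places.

2.11666

f'(t) = 4t^3
t_0 = 2.420000: f = 14.297421, f' = 56.689952 → t_1 = 2.420000 - (14.297421)/(56.689952) = 2.167796
t_1 = 2.167796: f = 2.083800, f' = 40.748849 → t_2 = 2.167796 - (2.083800)/(40.748849) = 2.116659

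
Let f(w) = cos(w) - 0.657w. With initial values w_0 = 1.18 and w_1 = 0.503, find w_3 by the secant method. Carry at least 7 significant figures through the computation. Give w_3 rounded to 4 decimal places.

Secant update: w_(k+1) = w_k − f(w_k)·(w_k − w_(k-1))/(f(w_k) − f(w_(k-1))).
f(w_0) = -0.394335, f(w_1) = 0.545669
w_2 = 0.503000 - (0.545669)·(0.503000 - 1.180000)/(0.545669 - (-0.394335)) = 0.895996; f(w_2) = 0.036072
w_3 = 0.895996 - (0.036072)·(0.895996 - 0.503000)/(0.036072 - (0.545669)) = 0.923814; f(w_3) = -0.004165

0.9238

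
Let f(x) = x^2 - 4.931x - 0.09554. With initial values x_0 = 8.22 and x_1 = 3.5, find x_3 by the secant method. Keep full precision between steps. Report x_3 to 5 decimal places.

5.30942

f(x_0) = 26.940040, f(x_1) = -5.104040
x_2 = 3.500000 - (-5.104040)·(3.500000 - 8.220000)/(-5.104040 - (26.940040)) = 4.251810; f(x_2) = -2.983326
x_3 = 4.251810 - (-2.983326)·(4.251810 - 3.500000)/(-2.983326 - (-5.104040)) = 5.309423; f(x_3) = 1.913670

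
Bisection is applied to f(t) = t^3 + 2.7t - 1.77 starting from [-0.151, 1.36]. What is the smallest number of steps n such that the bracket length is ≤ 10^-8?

Initial width b − a = 1.36 − -0.151 = 1.511000.
After n steps the width is (b−a)/2^n; need (b−a)/2^n ≤ 10^-8.
So n ≥ log₂(1.511000/10^-8) = log₂(151100000.0000) ≈ 27.1709.
Hence n = 28.

28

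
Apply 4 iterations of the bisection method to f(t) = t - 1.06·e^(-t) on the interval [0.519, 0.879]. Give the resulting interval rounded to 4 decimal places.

f(0.519000) = -0.111822, f(0.879000) = 0.438890 (opposite signs)
step 1: m = 0.699000, f(m) = 0.172093 > 0 → root in [0.519000, 0.699000]
step 2: m = 0.609000, f(m) = 0.032472 > 0 → root in [0.519000, 0.609000]
step 3: m = 0.564000, f(m) = -0.039065 < 0 → root in [0.564000, 0.609000]
step 4: m = 0.586500, f(m) = -0.003147 < 0 → root in [0.586500, 0.609000]

[0.5865, 0.6090]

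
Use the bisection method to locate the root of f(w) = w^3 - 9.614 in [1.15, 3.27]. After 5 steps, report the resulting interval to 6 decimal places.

f(1.150000) = -8.093125, f(3.270000) = 25.351783 (opposite signs)
step 1: m = 2.210000, f(m) = 1.179861 > 0 → root in [1.150000, 2.210000]
step 2: m = 1.680000, f(m) = -4.872368 < 0 → root in [1.680000, 2.210000]
step 3: m = 1.945000, f(m) = -2.256016 < 0 → root in [1.945000, 2.210000]
step 4: m = 2.077500, f(m) = -0.647497 < 0 → root in [2.077500, 2.210000]
step 5: m = 2.143750, f(m) = 0.237955 > 0 → root in [2.077500, 2.143750]

[2.077500, 2.143750]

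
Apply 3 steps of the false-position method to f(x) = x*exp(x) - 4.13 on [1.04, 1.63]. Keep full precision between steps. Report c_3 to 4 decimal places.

1.2162

f(1.040000) = -1.187614, f(1.630000) = 4.189316
step 1: c = 1.170315, f(c) = -0.358069 < 0 → new bracket [1.170315, 1.630000]
step 2: c = 1.206511, f(c) = -0.098076 < 0 → new bracket [1.206511, 1.630000]
step 3: c = 1.216198, f(c) = -0.026138 < 0 → new bracket [1.216198, 1.630000]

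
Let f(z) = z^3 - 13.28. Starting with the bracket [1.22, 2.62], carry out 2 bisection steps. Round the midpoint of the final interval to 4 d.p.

f(1.220000) = -11.464152, f(2.620000) = 4.704728 (opposite signs)
step 1: m = 1.920000, f(m) = -6.202112 < 0 → root in [1.920000, 2.620000]
step 2: m = 2.270000, f(m) = -1.582917 < 0 → root in [2.270000, 2.620000]
Midpoint of [2.270000, 2.620000] = 2.445000

2.4450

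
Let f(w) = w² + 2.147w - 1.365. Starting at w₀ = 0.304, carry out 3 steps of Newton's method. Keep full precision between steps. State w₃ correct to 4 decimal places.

0.5131

f'(w) = 2w + 2.147
w_0 = 0.304000: f = -0.619896, f' = 2.755000 → w_1 = 0.304000 - (-0.619896)/(2.755000) = 0.529008
w_1 = 0.529008: f = 0.050628, f' = 3.205015 → w_2 = 0.529008 - (0.050628)/(3.205015) = 0.513211
w_2 = 0.513211: f = 0.000250, f' = 3.173422 → w_3 = 0.513211 - (0.000250)/(3.173422) = 0.513132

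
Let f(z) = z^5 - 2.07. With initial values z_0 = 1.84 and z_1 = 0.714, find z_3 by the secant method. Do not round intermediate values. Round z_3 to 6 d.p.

1.806252

f(z_0) = 19.020609, f(z_1) = -1.884437
z_2 = 0.714000 - (-1.884437)·(0.714000 - 1.840000)/(-1.884437 - (19.020609)) = 0.815501; f(z_2) = -1.709320
z_3 = 0.815501 - (-1.709320)·(0.815501 - 0.714000)/(-1.709320 - (-1.884437)) = 1.806252; f(z_3) = 17.156120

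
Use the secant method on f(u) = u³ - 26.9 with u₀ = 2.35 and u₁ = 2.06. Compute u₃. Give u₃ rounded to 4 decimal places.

f(u_0) = -13.922125, f(u_1) = -18.158184
u_2 = 2.060000 - (-18.158184)·(2.060000 - 2.350000)/(-18.158184 - (-13.922125)) = 3.303107; f(u_2) = 9.138592
u_3 = 3.303107 - (9.138592)·(3.303107 - 2.060000)/(9.138592 - (-18.158184)) = 2.886931; f(u_3) = -2.839238

2.8869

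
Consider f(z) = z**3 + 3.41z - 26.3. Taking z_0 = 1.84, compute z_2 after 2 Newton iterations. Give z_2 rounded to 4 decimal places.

2.6146

f'(z) = 3z**2 + 3.41
z_0 = 1.840000: f = -13.796096, f' = 13.566800 → z_1 = 1.840000 - (-13.796096)/(13.566800) = 2.856901
z_1 = 2.856901: f = 6.759732, f' = 27.895654 → z_2 = 2.856901 - (6.759732)/(27.895654) = 2.614579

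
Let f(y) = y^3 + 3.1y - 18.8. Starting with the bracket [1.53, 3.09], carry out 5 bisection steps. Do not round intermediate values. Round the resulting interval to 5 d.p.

[2.26125, 2.31000]

f(1.530000) = -10.475423, f(3.090000) = 20.282629 (opposite signs)
step 1: m = 2.310000, f(m) = 0.687391 > 0 → root in [1.530000, 2.310000]
step 2: m = 1.920000, f(m) = -5.770112 < 0 → root in [1.920000, 2.310000]
step 3: m = 2.115000, f(m) = -2.782629 < 0 → root in [2.115000, 2.310000]
step 4: m = 2.212500, f(m) = -1.110717 < 0 → root in [2.212500, 2.310000]
step 5: m = 2.261250, f(m) = -0.227785 < 0 → root in [2.261250, 2.310000]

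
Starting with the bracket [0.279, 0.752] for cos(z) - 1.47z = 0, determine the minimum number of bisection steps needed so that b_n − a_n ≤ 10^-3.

Initial width b − a = 0.752 − 0.279 = 0.473000.
After n steps the width is (b−a)/2^n; need (b−a)/2^n ≤ 10^-3.
So n ≥ log₂(0.473000/10^-3) = log₂(473.0000) ≈ 8.8857.
Hence n = 9.

9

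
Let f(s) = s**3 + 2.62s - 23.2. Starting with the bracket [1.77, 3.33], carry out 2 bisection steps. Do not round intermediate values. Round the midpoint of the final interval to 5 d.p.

2.35500

f(1.770000) = -13.017367, f(3.330000) = 22.450637 (opposite signs)
step 1: m = 2.550000, f(m) = 0.062375 > 0 → root in [1.770000, 2.550000]
step 2: m = 2.160000, f(m) = -7.463104 < 0 → root in [2.160000, 2.550000]
Midpoint of [2.160000, 2.550000] = 2.355000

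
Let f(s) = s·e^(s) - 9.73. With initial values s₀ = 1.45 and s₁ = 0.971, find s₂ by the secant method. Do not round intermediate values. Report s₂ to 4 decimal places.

f(s_0) = -3.548484, f(s_1) = -7.165993
s_2 = 0.971000 - (-7.165993)·(0.971000 - 1.450000)/(-7.165993 - (-3.548484)) = 1.919860; f(s_2) = 3.363457

1.9199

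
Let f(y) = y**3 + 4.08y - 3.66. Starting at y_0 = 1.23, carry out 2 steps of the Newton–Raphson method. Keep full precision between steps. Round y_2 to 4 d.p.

0.7828

Newton update: y ← y − f(y)/f'(y).
f'(y) = 3y**2 + 4.08
y_0 = 1.230000: f = 3.219267, f' = 8.618700 → y_1 = 1.230000 - (3.219267)/(8.618700) = 0.856479
y_1 = 0.856479: f = 0.462709, f' = 6.280668 → y_2 = 0.856479 - (0.462709)/(6.280668) = 0.782807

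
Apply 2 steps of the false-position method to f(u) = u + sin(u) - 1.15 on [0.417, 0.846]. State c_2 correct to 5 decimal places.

f(0.417000) = -0.327981, f(0.846000) = 0.444634
step 1: c = 0.599114, f(c) = 0.013024 > 0 → new bracket [0.417000, 0.599114]
step 2: c = 0.592158, f(c) = 0.000311 > 0 → new bracket [0.417000, 0.592158]

0.59216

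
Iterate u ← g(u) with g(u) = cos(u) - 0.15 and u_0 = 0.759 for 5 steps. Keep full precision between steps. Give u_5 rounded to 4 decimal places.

0.6383

u_1 = g(0.759000) = 0.575525
u_2 = g(0.575525) = 0.688907
u_3 = g(0.688907) = 0.621941
u_4 = g(0.621941) = 0.662749
u_5 = g(0.662749) = 0.638304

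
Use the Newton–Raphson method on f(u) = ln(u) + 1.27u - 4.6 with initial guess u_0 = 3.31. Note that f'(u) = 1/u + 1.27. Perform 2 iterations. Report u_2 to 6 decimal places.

2.808838

Newton update: u ← u − f(u)/f'(u).
u_0 = 3.310000: f = 0.800648, f' = 1.572115 → u_1 = 3.310000 - (0.800648)/(1.572115) = 2.800719
u_1 = 2.800719: f = -0.013211, f' = 1.627051 → u_2 = 2.800719 - (-0.013211)/(1.627051) = 2.808838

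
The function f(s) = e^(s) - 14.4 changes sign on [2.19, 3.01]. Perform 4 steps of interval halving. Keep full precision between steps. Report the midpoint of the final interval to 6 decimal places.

2.676875

f(2.190000) = -5.464787, f(3.010000) = 5.887400 (opposite signs)
step 1: m = 2.600000, f(m) = -0.936262 < 0 → root in [2.600000, 3.010000]
step 2: m = 2.805000, f(m) = 2.127076 > 0 → root in [2.600000, 2.805000]
step 3: m = 2.702500, f(m) = 0.516978 > 0 → root in [2.600000, 2.702500]
step 4: m = 2.651250, f(m) = -0.228258 < 0 → root in [2.651250, 2.702500]
Midpoint of [2.651250, 2.702500] = 2.676875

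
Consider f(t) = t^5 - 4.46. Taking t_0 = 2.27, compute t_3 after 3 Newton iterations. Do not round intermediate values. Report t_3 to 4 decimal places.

f'(t) = 5t^4
t_0 = 2.270000: f = 55.813899, f' = 132.761892 → t_1 = 2.270000 - (55.813899)/(132.761892) = 1.849594
t_1 = 1.849594: f = 17.186217, f' = 58.516133 → t_2 = 1.849594 - (17.186217)/(58.516133) = 1.555893
t_2 = 1.555893: f = 4.657994, f' = 29.301473 → t_3 = 1.555893 - (4.657994)/(29.301473) = 1.396926

1.3969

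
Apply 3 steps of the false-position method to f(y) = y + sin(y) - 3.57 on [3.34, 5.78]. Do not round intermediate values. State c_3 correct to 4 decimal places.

4.3801

f(3.340000) = -0.427108, f(5.780000) = 1.727782
step 1: c = 3.823618, f(c) = -0.376749 < 0 → new bracket [3.823618, 5.780000]
step 2: c = 4.173846, f(c) = -0.254611 < 0 → new bracket [4.173846, 5.780000]
step 3: c = 4.380134, f(c) = -0.135175 < 0 → new bracket [4.380134, 5.780000]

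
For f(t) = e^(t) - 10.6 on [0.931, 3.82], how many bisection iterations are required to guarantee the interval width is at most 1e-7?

25

Initial width b − a = 3.82 − 0.931 = 2.889000.
After n steps the width is (b−a)/2^n; need (b−a)/2^n ≤ 1e-7.
So n ≥ log₂(2.889000/1e-7) = log₂(28890000.0000) ≈ 24.7841.
Hence n = 25.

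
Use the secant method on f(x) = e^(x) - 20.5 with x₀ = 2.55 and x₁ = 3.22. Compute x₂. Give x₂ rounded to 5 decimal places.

Secant update: x_(k+1) = x_k − f(x_k)·(x_k − x_(k-1))/(f(x_k) − f(x_(k-1))).
f(x_0) = -7.692896, f(x_1) = 4.528120
x_2 = 3.220000 - (4.528120)·(3.220000 - 2.550000)/(4.528120 - (-7.692896)) = 2.971752; f(x_2) = -0.973897

2.97175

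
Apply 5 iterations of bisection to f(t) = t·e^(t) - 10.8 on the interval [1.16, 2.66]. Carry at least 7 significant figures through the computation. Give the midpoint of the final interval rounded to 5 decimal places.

f(1.160000) = -7.099677, f(2.660000) = 27.228129 (opposite signs)
step 1: m = 1.910000, f(m) = 2.098400 > 0 → root in [1.160000, 1.910000]
step 2: m = 1.535000, f(m) = -3.675565 < 0 → root in [1.535000, 1.910000]
step 3: m = 1.722500, f(m) = -1.156571 < 0 → root in [1.722500, 1.910000]
step 4: m = 1.816250, f(m) = 0.367680 > 0 → root in [1.722500, 1.816250]
step 5: m = 1.769375, f(m) = -0.418749 < 0 → root in [1.769375, 1.816250]
Midpoint of [1.769375, 1.816250] = 1.792813

1.79281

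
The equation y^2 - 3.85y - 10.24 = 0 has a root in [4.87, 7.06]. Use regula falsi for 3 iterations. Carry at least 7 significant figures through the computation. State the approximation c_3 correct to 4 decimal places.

f(4.870000) = -5.272600, f(7.060000) = 12.422600
step 1: c = 5.522550, f(c) = -1.003263 < 0 → new bracket [5.522550, 7.060000]
step 2: c = 5.637437, f(c) = -0.163435 < 0 → new bracket [5.637437, 7.060000]
step 3: c = 5.655910, f(c) = -0.025937 < 0 → new bracket [5.655910, 7.060000]

5.6559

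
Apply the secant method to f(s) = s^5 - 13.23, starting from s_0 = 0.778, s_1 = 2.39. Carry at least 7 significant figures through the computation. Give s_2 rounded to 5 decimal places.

1.04658

f(s_0) = -12.944965, f(s_1) = 64.751127
s_2 = 2.390000 - (64.751127)·(2.390000 - 0.778000)/(64.751127 - (-12.944965)) = 1.046576; f(s_2) = -11.974394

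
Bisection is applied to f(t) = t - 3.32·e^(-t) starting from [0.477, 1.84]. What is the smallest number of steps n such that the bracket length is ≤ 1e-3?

11

Initial width b − a = 1.84 − 0.477 = 1.363000.
After n steps the width is (b−a)/2^n; need (b−a)/2^n ≤ 1e-3.
So n ≥ log₂(1.363000/1e-3) = log₂(1363.0000) ≈ 10.4126.
Hence n = 11.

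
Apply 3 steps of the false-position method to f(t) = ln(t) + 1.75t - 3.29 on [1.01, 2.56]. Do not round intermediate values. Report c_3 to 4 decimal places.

f(1.010000) = -1.512550, f(2.560000) = 2.130007
step 1: c = 1.653628, f(c) = 0.106821 > 0 → new bracket [1.010000, 1.653628]
step 2: c = 1.611172, f(c) = 0.006512 > 0 → new bracket [1.010000, 1.611172]
step 3: c = 1.608594, f(c) = 0.000401 > 0 → new bracket [1.010000, 1.608594]

1.6086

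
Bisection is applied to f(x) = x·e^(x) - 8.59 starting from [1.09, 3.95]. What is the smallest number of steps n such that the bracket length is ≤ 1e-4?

15

Initial width b − a = 3.95 − 1.09 = 2.860000.
After n steps the width is (b−a)/2^n; need (b−a)/2^n ≤ 1e-4.
So n ≥ log₂(2.860000/1e-4) = log₂(28600.0000) ≈ 14.8037.
Hence n = 15.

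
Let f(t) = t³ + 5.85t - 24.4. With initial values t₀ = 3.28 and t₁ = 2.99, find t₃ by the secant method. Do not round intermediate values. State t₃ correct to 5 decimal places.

2.28093

Secant update: t_(k+1) = t_k − f(t_k)·(t_k − t_(k-1))/(f(t_k) − f(t_(k-1))).
f(t_0) = 30.075552, f(t_1) = 19.822399
t_2 = 2.990000 - (19.822399)·(2.990000 - 3.280000)/(19.822399 - (30.075552)) = 2.429344; f(t_2) = 4.148943
t_3 = 2.429344 - (4.148943)·(2.429344 - 2.990000)/(4.148943 - (19.822399)) = 2.280931; f(t_3) = 0.810334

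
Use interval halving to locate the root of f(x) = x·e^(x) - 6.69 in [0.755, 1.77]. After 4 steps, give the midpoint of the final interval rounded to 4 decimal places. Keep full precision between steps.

1.4845

f(0.755000) = -5.083653, f(1.770000) = 3.701410 (opposite signs)
step 1: m = 1.262500, f(m) = -2.228014 < 0 → root in [1.262500, 1.770000]
step 2: m = 1.516250, f(m) = 0.216688 > 0 → root in [1.262500, 1.516250]
step 3: m = 1.389375, f(m) = -1.115353 < 0 → root in [1.389375, 1.516250]
step 4: m = 1.452812, f(m) = -0.479050 < 0 → root in [1.452812, 1.516250]
Midpoint of [1.452812, 1.516250] = 1.484531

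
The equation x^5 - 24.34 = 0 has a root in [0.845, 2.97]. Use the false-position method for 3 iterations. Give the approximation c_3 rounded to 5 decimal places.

f(0.845000) = -23.909192, f(2.970000) = 206.750582
step 1: c = 1.065268, f(c) = -22.968187 < 0 → new bracket [1.065268, 2.970000]
step 2: c = 1.255711, f(c) = -21.217890 < 0 → new bracket [1.255711, 2.970000]
step 3: c = 1.415266, f(c) = -18.662061 < 0 → new bracket [1.415266, 2.970000]

1.41527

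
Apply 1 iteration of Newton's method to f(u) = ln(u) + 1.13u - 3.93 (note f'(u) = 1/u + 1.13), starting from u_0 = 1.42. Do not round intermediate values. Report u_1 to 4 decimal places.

u_0 = 1.420000: f = -1.974743, f' = 1.834225 → u_1 = 1.420000 - (-1.974743)/(1.834225) = 2.496609

2.4966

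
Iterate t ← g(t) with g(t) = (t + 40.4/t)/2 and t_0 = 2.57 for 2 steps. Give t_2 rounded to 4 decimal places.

t_1 = g(2.570000) = 9.144922
t_2 = g(9.144922) = 6.781337

6.7813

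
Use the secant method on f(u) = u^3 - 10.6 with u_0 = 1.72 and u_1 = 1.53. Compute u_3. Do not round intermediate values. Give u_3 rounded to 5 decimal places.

2.12139

f(u_0) = -5.511552, f(u_1) = -7.018423
u_2 = 1.530000 - (-7.018423)·(1.530000 - 1.720000)/(-7.018423 - (-5.511552)) = 2.414947; f(u_2) = 3.483889
u_3 = 2.414947 - (3.483889)·(2.414947 - 1.530000)/(3.483889 - (-7.018423)) = 2.121387; f(u_3) = -1.053160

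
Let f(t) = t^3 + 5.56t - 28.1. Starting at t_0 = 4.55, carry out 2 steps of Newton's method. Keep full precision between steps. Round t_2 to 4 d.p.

2.5807

f'(t) = 3t^2 + 5.56
t_0 = 4.550000: f = 91.394375, f' = 67.667500 → t_1 = 4.550000 - (91.394375)/(67.667500) = 3.199361
t_1 = 3.199361: f = 22.436815, f' = 36.267729 → t_2 = 3.199361 - (22.436815)/(36.267729) = 2.580717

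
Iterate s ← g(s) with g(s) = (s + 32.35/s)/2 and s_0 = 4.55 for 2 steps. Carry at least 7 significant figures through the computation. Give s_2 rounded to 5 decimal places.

s_1 = g(4.550000) = 5.829945
s_2 = g(5.829945) = 5.689441

5.68944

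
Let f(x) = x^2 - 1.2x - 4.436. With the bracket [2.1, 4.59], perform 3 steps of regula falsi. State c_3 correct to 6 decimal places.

2.769833

False-position update: c = (a·f(b) − b·f(a))/(f(b) − f(a)); replace the endpoint whose sign matches f(c).
f(2.100000) = -2.546000, f(4.590000) = 11.124100
step 1: c = 2.563752, f(c) = -0.939677 < 0 → new bracket [2.563752, 4.590000]
step 2: c = 2.721582, f(c) = -0.294891 < 0 → new bracket [2.721582, 4.590000]
step 3: c = 2.769833, f(c) = -0.087825 < 0 → new bracket [2.769833, 4.590000]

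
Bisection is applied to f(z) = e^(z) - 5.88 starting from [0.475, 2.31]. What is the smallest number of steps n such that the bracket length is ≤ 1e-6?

21

Initial width b − a = 2.31 − 0.475 = 1.835000.
After n steps the width is (b−a)/2^n; need (b−a)/2^n ≤ 1e-6.
So n ≥ log₂(1.835000/1e-6) = log₂(1835000.0000) ≈ 20.8073.
Hence n = 21.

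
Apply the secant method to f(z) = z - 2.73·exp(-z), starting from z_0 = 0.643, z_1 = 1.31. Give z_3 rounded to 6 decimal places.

1.000076

Secant update: z_(k+1) = z_k − f(z_k)·(z_k − z_(k-1))/(f(z_k) − f(z_(k-1))).
f(z_0) = -0.792196, f(z_1) = 0.573391
z_2 = 1.310000 - (0.573391)·(1.310000 - 0.643000)/(0.573391 - (-0.792196)) = 1.029936; f(z_2) = 0.055245
z_3 = 1.029936 - (0.055245)·(1.029936 - 1.310000)/(0.055245 - (0.573391)) = 1.000076; f(z_3) = -0.004159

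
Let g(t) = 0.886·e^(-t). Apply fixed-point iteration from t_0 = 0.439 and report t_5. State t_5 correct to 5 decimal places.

t_1 = g(0.439000) = 0.571187
t_2 = g(0.571187) = 0.500461
t_3 = g(0.500461) = 0.537138
t_4 = g(0.537138) = 0.517795
t_5 = g(0.517795) = 0.527908

0.52791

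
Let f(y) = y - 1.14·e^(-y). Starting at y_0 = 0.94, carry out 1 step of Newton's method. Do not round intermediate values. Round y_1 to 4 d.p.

0.5977

f'(y) = 1 + 1.14·e^(-y)
y_0 = 0.940000: f = 0.494684, f' = 1.445316 → y_1 = 0.940000 - (0.494684)/(1.445316) = 0.597733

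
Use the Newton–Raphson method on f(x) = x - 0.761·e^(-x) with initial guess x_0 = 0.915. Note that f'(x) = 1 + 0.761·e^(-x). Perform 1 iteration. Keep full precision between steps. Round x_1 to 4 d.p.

x_0 = 0.915000: f = 0.610207, f' = 1.304793 → x_1 = 0.915000 - (0.610207)/(1.304793) = 0.447334

0.4473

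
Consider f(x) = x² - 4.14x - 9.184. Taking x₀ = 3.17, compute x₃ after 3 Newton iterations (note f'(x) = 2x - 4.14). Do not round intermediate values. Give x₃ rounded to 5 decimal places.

x_0 = 3.170000: f = -12.258900, f' = 2.200000 → x_1 = 3.170000 - (-12.258900)/(2.200000) = 8.742227
x_1 = 8.742227: f = 31.049717, f' = 13.344455 → x_2 = 8.742227 - (31.049717)/(13.344455) = 6.415439
x_2 = 6.415439: f = 5.413942, f' = 8.690879 → x_3 = 6.415439 - (5.413942)/(8.690879) = 5.792494

5.79249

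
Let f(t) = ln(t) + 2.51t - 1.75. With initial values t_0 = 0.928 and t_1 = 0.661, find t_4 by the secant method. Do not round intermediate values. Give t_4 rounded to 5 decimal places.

Secant update: t_(k+1) = t_k − f(t_k)·(t_k − t_(k-1))/(f(t_k) − f(t_(k-1))).
f(t_0) = 0.504556, f(t_1) = -0.504891
t_2 = 0.661000 - (-0.504891)·(0.661000 - 0.928000)/(-0.504891 - (0.504556)) = 0.794544; f(t_2) = 0.014320
t_3 = 0.794544 - (0.014320)·(0.794544 - 0.661000)/(0.014320 - (-0.504891)) = 0.790861; f(t_3) = 0.000429
t_4 = 0.790861 - (0.000429)·(0.790861 - 0.794544)/(0.000429 - (0.014320)) = 0.790748; f(t_4) = -0.000000

0.79075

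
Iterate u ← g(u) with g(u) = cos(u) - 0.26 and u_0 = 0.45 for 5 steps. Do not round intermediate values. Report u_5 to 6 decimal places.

u_1 = g(0.450000) = 0.640447
u_2 = g(0.640447) = 0.541829
u_3 = g(0.541829) = 0.596767
u_4 = g(0.596767) = 0.567157
u_5 = g(0.567157) = 0.583432

0.583432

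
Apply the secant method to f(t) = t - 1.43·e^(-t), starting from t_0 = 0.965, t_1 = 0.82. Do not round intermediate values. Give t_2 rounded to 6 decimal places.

f(t_0) = 0.420194, f(t_1) = 0.190183
t_2 = 0.820000 - (0.190183)·(0.820000 - 0.965000)/(0.190183 - (0.420194)) = 0.700108; f(t_2) = -0.009932

0.700108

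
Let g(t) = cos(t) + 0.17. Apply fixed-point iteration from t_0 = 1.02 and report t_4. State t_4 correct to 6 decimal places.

0.894481

t_1 = g(1.020000) = 0.693366
t_2 = g(0.693366) = 0.939099
t_3 = g(0.939099) = 0.760515
t_4 = g(0.760515) = 0.894481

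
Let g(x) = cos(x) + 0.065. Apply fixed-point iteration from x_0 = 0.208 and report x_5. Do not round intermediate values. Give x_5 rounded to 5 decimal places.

0.84229

x_1 = g(0.208000) = 1.043446
x_2 = g(1.043446) = 0.568246
x_3 = g(0.568246) = 0.907846
x_4 = g(0.907846) = 0.680445
x_5 = g(0.680445) = 0.842293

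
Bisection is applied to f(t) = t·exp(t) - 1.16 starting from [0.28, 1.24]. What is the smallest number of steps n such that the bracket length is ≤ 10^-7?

Initial width b − a = 1.24 − 0.28 = 0.960000.
After n steps the width is (b−a)/2^n; need (b−a)/2^n ≤ 10^-7.
So n ≥ log₂(0.960000/10^-7) = log₂(9600000.0000) ≈ 23.1946.
Hence n = 24.

24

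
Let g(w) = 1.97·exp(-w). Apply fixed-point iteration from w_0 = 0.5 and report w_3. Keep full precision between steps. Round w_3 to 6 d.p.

w_1 = g(0.500000) = 1.194865
w_2 = g(1.194865) = 0.596407
w_3 = g(0.596407) = 1.085050

1.085050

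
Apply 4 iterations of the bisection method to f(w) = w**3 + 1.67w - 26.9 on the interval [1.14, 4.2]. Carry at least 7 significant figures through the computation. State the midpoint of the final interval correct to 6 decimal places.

2.765625

f(1.140000) = -23.514656, f(4.200000) = 54.202000 (opposite signs)
step 1: m = 2.670000, f(m) = -3.406937 < 0 → root in [2.670000, 4.200000]
step 2: m = 3.435000, f(m) = 19.366788 > 0 → root in [2.670000, 3.435000]
step 3: m = 3.052500, f(m) = 6.640126 > 0 → root in [2.670000, 3.052500]
step 4: m = 2.861250, f(m) = 1.302630 > 0 → root in [2.670000, 2.861250]
Midpoint of [2.670000, 2.861250] = 2.765625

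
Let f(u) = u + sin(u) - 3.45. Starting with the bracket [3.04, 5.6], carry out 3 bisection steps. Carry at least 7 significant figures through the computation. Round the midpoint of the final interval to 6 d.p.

f(3.040000) = -0.308582, f(5.600000) = 1.518733 (opposite signs)
step 1: m = 4.320000, f(m) = -0.053998 < 0 → root in [4.320000, 5.600000]
step 2: m = 4.960000, f(m) = 0.540499 > 0 → root in [4.320000, 4.960000]
step 3: m = 4.640000, f(m) = 0.192619 > 0 → root in [4.320000, 4.640000]
Midpoint of [4.320000, 4.640000] = 4.480000

4.480000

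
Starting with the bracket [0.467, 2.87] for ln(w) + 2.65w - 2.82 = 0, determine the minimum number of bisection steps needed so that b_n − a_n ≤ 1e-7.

25

Initial width b − a = 2.87 − 0.467 = 2.403000.
After n steps the width is (b−a)/2^n; need (b−a)/2^n ≤ 1e-7.
So n ≥ log₂(2.403000/1e-7) = log₂(24030000.0000) ≈ 24.5183.
Hence n = 25.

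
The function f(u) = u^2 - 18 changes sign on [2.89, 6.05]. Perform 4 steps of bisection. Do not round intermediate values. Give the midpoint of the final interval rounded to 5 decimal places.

4.17375

f(2.890000) = -9.647900, f(6.050000) = 18.602500 (opposite signs)
step 1: m = 4.470000, f(m) = 1.980900 > 0 → root in [2.890000, 4.470000]
step 2: m = 3.680000, f(m) = -4.457600 < 0 → root in [3.680000, 4.470000]
step 3: m = 4.075000, f(m) = -1.394375 < 0 → root in [4.075000, 4.470000]
step 4: m = 4.272500, f(m) = 0.254256 > 0 → root in [4.075000, 4.272500]
Midpoint of [4.075000, 4.272500] = 4.173750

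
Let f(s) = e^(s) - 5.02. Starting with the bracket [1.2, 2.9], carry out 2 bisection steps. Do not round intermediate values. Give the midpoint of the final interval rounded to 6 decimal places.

f(1.200000) = -1.699883, f(2.900000) = 13.154145 (opposite signs)
step 1: m = 2.050000, f(m) = 2.747901 > 0 → root in [1.200000, 2.050000]
step 2: m = 1.625000, f(m) = 0.058419 > 0 → root in [1.200000, 1.625000]
Midpoint of [1.200000, 1.625000] = 1.412500

1.412500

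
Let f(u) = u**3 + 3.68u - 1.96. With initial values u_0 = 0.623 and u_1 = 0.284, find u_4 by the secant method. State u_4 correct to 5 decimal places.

0.49887

f(u_0) = 0.574444, f(u_1) = -0.891974
u_2 = 0.284000 - (-0.891974)·(0.284000 - 0.623000)/(-0.891974 - (0.574444)) = 0.490203; f(u_2) = -0.038260
u_3 = 0.490203 - (-0.038260)·(0.490203 - 0.284000)/(-0.038260 - (-0.891974)) = 0.499444; f(u_3) = 0.002536
u_4 = 0.499444 - (0.002536)·(0.499444 - 0.490203)/(0.002536 - (-0.038260)) = 0.498869; f(u_4) = -0.000007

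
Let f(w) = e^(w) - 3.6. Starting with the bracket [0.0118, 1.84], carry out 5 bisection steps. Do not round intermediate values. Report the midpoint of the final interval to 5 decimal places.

f(0.011800) = -2.588130, f(1.840000) = 2.696538 (opposite signs)
step 1: m = 0.925900, f(m) = -1.075861 < 0 → root in [0.925900, 1.840000]
step 2: m = 1.382950, f(m) = 0.386645 > 0 → root in [0.925900, 1.382950]
step 3: m = 1.154425, f(m) = -0.427801 < 0 → root in [1.154425, 1.382950]
step 4: m = 1.268687, f(m) = -0.043818 < 0 → root in [1.268687, 1.382950]
step 5: m = 1.325819, f(m) = 0.165267 > 0 → root in [1.268687, 1.325819]
Midpoint of [1.268687, 1.325819] = 1.297253

1.29725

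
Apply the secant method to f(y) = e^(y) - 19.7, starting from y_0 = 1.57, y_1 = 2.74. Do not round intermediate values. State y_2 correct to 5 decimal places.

Secant update: y_(k+1) = y_k − f(y_k)·(y_k − y_(k-1))/(f(y_k) − f(y_(k-1))).
f(y_0) = -14.893352, f(y_1) = -4.213015
y_2 = 2.740000 - (-4.213015)·(2.740000 - 1.570000)/(-4.213015 - (-14.893352)) = 3.201524; f(y_2) = 4.869936

3.20152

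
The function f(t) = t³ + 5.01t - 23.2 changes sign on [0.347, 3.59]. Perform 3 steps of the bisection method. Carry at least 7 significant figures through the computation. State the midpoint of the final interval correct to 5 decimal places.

f(0.347000) = -21.419748, f(3.590000) = 41.054179 (opposite signs)
step 1: m = 1.968500, f(m) = -5.709893 < 0 → root in [1.968500, 3.590000]
step 2: m = 2.779250, f(m) = 12.191610 > 0 → root in [1.968500, 2.779250]
step 3: m = 2.373875, f(m) = 2.070570 > 0 → root in [1.968500, 2.373875]
Midpoint of [1.968500, 2.373875] = 2.171187

2.17119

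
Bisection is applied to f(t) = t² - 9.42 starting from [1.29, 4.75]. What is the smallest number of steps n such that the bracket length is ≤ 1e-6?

22

Initial width b − a = 4.75 − 1.29 = 3.460000.
After n steps the width is (b−a)/2^n; need (b−a)/2^n ≤ 1e-6.
So n ≥ log₂(3.460000/1e-6) = log₂(3460000.0000) ≈ 21.7223.
Hence n = 22.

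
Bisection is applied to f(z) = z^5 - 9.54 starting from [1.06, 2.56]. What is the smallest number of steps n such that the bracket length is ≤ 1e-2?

8

Initial width b − a = 2.56 − 1.06 = 1.500000.
After n steps the width is (b−a)/2^n; need (b−a)/2^n ≤ 1e-2.
So n ≥ log₂(1.500000/1e-2) = log₂(150.0000) ≈ 7.2288.
Hence n = 8.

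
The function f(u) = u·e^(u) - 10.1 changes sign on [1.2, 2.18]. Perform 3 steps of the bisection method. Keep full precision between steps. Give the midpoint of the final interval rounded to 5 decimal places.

1.75125

f(1.200000) = -6.115860, f(2.180000) = 9.184948 (opposite signs)
step 1: m = 1.690000, f(m) = -0.941078 < 0 → root in [1.690000, 2.180000]
step 2: m = 1.935000, f(m) = 3.298025 > 0 → root in [1.690000, 1.935000]
step 3: m = 1.812500, f(m) = 1.002909 > 0 → root in [1.690000, 1.812500]
Midpoint of [1.690000, 1.812500] = 1.751250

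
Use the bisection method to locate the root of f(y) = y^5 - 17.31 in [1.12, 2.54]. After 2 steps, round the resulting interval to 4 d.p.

f(1.120000) = -15.547658, f(2.540000) = 88.412782 (opposite signs)
step 1: m = 1.830000, f(m) = 3.213690 > 0 → root in [1.120000, 1.830000]
step 2: m = 1.475000, f(m) = -10.328317 < 0 → root in [1.475000, 1.830000]

[1.4750, 1.8300]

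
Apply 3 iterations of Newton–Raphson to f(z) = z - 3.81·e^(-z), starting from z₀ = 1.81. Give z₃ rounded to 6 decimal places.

1.175734

f'(z) = 1 + 3.81·e^(-z)
z_0 = 1.810000: f = 1.186478, f' = 1.623522 → z_1 = 1.810000 - (1.186478)/(1.623522) = 1.079195
z_1 = 1.079195: f = -0.215705, f' = 2.294901 → z_2 = 1.079195 - (-0.215705)/(2.294901) = 1.173189
z_2 = 1.173189: f = -0.005545, f' = 2.178734 → z_3 = 1.173189 - (-0.005545)/(2.178734) = 1.175734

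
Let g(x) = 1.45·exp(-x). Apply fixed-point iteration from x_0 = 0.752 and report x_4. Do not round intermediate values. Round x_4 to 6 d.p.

x_1 = g(0.752000) = 0.683563
x_2 = g(0.683563) = 0.731982
x_3 = g(0.731982) = 0.697384
x_4 = g(0.697384) = 0.721934

0.721934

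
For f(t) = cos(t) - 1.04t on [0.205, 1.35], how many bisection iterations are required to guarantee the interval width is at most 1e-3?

11

Initial width b − a = 1.35 − 0.205 = 1.145000.
After n steps the width is (b−a)/2^n; need (b−a)/2^n ≤ 1e-3.
So n ≥ log₂(1.145000/1e-3) = log₂(1145.0000) ≈ 10.1611.
Hence n = 11.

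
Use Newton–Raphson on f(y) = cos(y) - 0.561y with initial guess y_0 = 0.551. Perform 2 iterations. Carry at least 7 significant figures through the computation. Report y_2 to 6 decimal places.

0.985994

Newton update: y ← y − f(y)/f'(y).
f'(y) = -sin(y) - 0.561
y_0 = 0.551000: f = 0.542890, f' = -1.084539 → y_1 = 0.551000 - (0.542890)/(-1.084539) = 1.051572
y_1 = 1.051572: f = -0.093725, f' = -1.429204 → y_2 = 1.051572 - (-0.093725)/(-1.429204) = 0.985994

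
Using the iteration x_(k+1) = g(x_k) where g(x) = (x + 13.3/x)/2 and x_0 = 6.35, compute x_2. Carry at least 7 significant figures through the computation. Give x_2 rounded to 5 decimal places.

x_1 = g(6.350000) = 4.222244
x_2 = g(4.222244) = 3.686114

3.68611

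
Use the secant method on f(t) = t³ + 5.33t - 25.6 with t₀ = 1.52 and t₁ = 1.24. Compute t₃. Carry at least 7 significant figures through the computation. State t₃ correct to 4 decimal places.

2.1853

f(t_0) = -13.986592, f(t_1) = -17.084176
t_2 = 1.240000 - (-17.084176)·(1.240000 - 1.520000)/(-17.084176 - (-13.986592)) = 2.784290; f(t_2) = 10.824848
t_3 = 2.784290 - (10.824848)·(2.784290 - 1.240000)/(10.824848 - (-17.084176)) = 2.185319; f(t_3) = -3.515999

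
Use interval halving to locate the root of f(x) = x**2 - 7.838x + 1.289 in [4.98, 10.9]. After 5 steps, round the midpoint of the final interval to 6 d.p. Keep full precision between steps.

f(4.980000) = -12.943840, f(10.900000) = 34.664800 (opposite signs)
step 1: m = 7.940000, f(m) = 2.098880 > 0 → root in [4.980000, 7.940000]
step 2: m = 6.460000, f(m) = -7.612880 < 0 → root in [6.460000, 7.940000]
step 3: m = 7.200000, f(m) = -3.304600 < 0 → root in [7.200000, 7.940000]
step 4: m = 7.570000, f(m) = -0.739760 < 0 → root in [7.570000, 7.940000]
step 5: m = 7.755000, f(m) = 0.645335 > 0 → root in [7.570000, 7.755000]
Midpoint of [7.570000, 7.755000] = 7.662500

7.662500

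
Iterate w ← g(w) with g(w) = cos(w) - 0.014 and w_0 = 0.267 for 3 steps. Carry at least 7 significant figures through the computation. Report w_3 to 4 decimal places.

0.8294

w_1 = g(0.267000) = 0.950567
w_2 = g(0.950567) = 0.567222
w_3 = g(0.567222) = 0.829397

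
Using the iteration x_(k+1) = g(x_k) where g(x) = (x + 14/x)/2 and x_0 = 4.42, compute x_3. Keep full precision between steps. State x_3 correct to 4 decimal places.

3.7417

x_1 = g(4.420000) = 3.793710
x_2 = g(3.793710) = 3.742014
x_3 = g(3.742014) = 3.741657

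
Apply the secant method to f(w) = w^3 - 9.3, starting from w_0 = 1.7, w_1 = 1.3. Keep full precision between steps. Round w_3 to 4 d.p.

1.9934

Secant update: w_(k+1) = w_k − f(w_k)·(w_k − w_(k-1))/(f(w_k) − f(w_(k-1))).
f(w_0) = -4.387000, f(w_1) = -7.103000
w_2 = 1.300000 - (-7.103000)·(1.300000 - 1.700000)/(-7.103000 - (-4.387000)) = 2.346097; f(w_2) = 3.613323
w_3 = 2.346097 - (3.613323)·(2.346097 - 1.300000)/(3.613323 - (-7.103000)) = 1.993375; f(w_3) = -1.379239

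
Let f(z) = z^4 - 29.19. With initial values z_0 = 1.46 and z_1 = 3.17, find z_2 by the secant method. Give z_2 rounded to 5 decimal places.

1.89702

f(z_0) = -24.646281, f(z_1) = 71.790391
z_2 = 3.170000 - (71.790391)·(3.170000 - 1.460000)/(71.790391 - (-24.646281)) = 1.897024; f(z_2) = -16.239358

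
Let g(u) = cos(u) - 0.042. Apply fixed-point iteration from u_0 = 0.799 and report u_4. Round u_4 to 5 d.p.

u_1 = g(0.799000) = 0.655424
u_2 = g(0.655424) = 0.750790
u_3 = g(0.750790) = 0.689150
u_4 = g(0.689150) = 0.729787

0.72979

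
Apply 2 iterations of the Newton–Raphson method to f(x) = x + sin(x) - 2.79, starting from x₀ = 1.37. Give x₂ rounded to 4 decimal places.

Newton update: x ← x − f(x)/f'(x).
f'(x) = 1 + cos(x)
x_0 = 1.370000: f = -0.440092, f' = 1.199450 → x_1 = 1.370000 - (-0.440092)/(1.199450) = 1.736912
x_1 = 1.736912: f = -0.066854, f' = 0.834648 → x_2 = 1.736912 - (-0.066854)/(0.834648) = 1.817010

1.8170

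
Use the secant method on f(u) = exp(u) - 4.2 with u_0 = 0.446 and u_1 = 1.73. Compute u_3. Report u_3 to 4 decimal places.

1.4123

Secant update: u_(k+1) = u_k − f(u_k)·(u_k − u_(k-1))/(f(u_k) − f(u_(k-1))).
f(u_0) = -2.637949, f(u_1) = 1.440654
u_2 = 1.730000 - (1.440654)·(1.730000 - 0.446000)/(1.440654 - (-2.637949)) = 1.276462; f(u_2) = -0.616061
u_3 = 1.276462 - (-0.616061)·(1.276462 - 1.730000)/(-0.616061 - (1.440654)) = 1.412313; f(u_3) = -0.094558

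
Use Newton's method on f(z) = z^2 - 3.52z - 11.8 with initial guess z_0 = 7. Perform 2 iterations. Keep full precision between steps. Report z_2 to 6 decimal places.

5.623829

f'(z) = 2z - 3.52
z_0 = 7.000000: f = 12.560000, f' = 10.480000 → z_1 = 7.000000 - (12.560000)/(10.480000) = 5.801527
z_1 = 5.801527: f = 1.436338, f' = 8.083053 → z_2 = 5.801527 - (1.436338)/(8.083053) = 5.623829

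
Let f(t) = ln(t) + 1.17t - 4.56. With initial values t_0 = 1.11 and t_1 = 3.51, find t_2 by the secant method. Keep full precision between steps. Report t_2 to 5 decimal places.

Secant update: t_(k+1) = t_k − f(t_k)·(t_k − t_(k-1))/(f(t_k) − f(t_(k-1))).
f(t_0) = -3.156940, f(t_1) = 0.802316
t_2 = 3.510000 - (0.802316)·(3.510000 - 1.110000)/(0.802316 - (-3.156940)) = 3.023656; f(t_2) = 0.084145

3.02366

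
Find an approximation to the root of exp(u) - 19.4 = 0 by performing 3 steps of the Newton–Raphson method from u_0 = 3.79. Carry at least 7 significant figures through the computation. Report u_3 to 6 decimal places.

f'(u) = exp(u)
u_0 = 3.790000: f = 24.856400, f' = 44.256400 → u_1 = 3.790000 - (24.856400)/(44.256400) = 3.228355
u_1 = 3.228355: f = 5.838098, f' = 25.238098 → u_2 = 3.228355 - (5.838098)/(25.238098) = 2.997034
u_2 = 2.997034: f = 0.626048, f' = 20.026048 → u_3 = 2.997034 - (0.626048)/(20.026048) = 2.965772

2.965772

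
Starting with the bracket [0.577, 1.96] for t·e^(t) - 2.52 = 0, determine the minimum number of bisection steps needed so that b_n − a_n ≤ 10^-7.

Initial width b − a = 1.96 − 0.577 = 1.383000.
After n steps the width is (b−a)/2^n; need (b−a)/2^n ≤ 10^-7.
So n ≥ log₂(1.383000/10^-7) = log₂(13830000.0000) ≈ 23.7213.
Hence n = 24.

24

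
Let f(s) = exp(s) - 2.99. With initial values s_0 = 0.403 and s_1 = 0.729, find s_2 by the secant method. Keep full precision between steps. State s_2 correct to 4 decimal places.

1.2474

f(s_0) = -1.493693, f(s_1) = -0.916993
s_2 = 0.729000 - (-0.916993)·(0.729000 - 0.403000)/(-0.916993 - (-1.493693)) = 1.247363; f(s_2) = 0.491152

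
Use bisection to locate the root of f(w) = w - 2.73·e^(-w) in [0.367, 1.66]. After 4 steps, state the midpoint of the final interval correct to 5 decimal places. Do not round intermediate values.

0.97309

f(0.367000) = -1.524370, f(1.660000) = 1.140921 (opposite signs)
step 1: m = 1.013500, f(m) = 0.022656 > 0 → root in [0.367000, 1.013500]
step 2: m = 0.690250, f(m) = -0.678710 < 0 → root in [0.690250, 1.013500]
step 3: m = 0.851875, f(m) = -0.312782 < 0 → root in [0.851875, 1.013500]
step 4: m = 0.932688, f(m) = -0.141553 < 0 → root in [0.932688, 1.013500]
Midpoint of [0.932688, 1.013500] = 0.973094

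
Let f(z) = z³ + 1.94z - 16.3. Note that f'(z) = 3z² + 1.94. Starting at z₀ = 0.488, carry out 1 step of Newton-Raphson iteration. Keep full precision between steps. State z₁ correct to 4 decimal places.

6.2282

z_0 = 0.488000: f = -15.237066, f' = 2.654432 → z_1 = 0.488000 - (-15.237066)/(2.654432) = 6.228236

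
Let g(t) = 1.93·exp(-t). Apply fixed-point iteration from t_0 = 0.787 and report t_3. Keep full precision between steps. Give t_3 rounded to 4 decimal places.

t_1 = g(0.787000) = 0.878552
t_2 = g(0.878552) = 0.801691
t_3 = g(0.801691) = 0.865740

0.8657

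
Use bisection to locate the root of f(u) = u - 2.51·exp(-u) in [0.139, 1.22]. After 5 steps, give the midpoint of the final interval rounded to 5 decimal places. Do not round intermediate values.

0.96664

f(0.139000) = -2.045272, f(1.220000) = 0.478972 (opposite signs)
step 1: m = 0.679500, f(m) = -0.592745 < 0 → root in [0.679500, 1.220000]
step 2: m = 0.949750, f(m) = -0.021213 < 0 → root in [0.949750, 1.220000]
step 3: m = 1.084875, f(m) = 0.236635 > 0 → root in [0.949750, 1.084875]
step 4: m = 1.017313, f(m) = 0.109783 > 0 → root in [0.949750, 1.017313]
step 5: m = 0.983531, f(m) = 0.044821 > 0 → root in [0.949750, 0.983531]
Midpoint of [0.949750, 0.983531] = 0.966641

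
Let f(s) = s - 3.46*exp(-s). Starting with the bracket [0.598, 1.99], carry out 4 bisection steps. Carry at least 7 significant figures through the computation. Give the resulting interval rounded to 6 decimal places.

f(0.598000) = -1.304690, f(1.990000) = 1.517034 (opposite signs)
step 1: m = 1.294000, f(m) = 0.345365 > 0 → root in [0.598000, 1.294000]
step 2: m = 0.946000, f(m) = -0.397487 < 0 → root in [0.946000, 1.294000]
step 3: m = 1.120000, f(m) = -0.008928 < 0 → root in [1.120000, 1.294000]
step 4: m = 1.207000, f(m) = 0.172137 > 0 → root in [1.120000, 1.207000]

[1.120000, 1.207000]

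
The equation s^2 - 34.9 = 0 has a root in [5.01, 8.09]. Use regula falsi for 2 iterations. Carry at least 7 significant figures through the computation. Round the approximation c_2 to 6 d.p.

5.884056

f(5.010000) = -9.799900, f(8.090000) = 30.548100
step 1: c = 5.758084, f(c) = -1.744469 < 0 → new bracket [5.758084, 8.090000]
step 2: c = 5.884056, f(c) = -0.277887 < 0 → new bracket [5.884056, 8.090000]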